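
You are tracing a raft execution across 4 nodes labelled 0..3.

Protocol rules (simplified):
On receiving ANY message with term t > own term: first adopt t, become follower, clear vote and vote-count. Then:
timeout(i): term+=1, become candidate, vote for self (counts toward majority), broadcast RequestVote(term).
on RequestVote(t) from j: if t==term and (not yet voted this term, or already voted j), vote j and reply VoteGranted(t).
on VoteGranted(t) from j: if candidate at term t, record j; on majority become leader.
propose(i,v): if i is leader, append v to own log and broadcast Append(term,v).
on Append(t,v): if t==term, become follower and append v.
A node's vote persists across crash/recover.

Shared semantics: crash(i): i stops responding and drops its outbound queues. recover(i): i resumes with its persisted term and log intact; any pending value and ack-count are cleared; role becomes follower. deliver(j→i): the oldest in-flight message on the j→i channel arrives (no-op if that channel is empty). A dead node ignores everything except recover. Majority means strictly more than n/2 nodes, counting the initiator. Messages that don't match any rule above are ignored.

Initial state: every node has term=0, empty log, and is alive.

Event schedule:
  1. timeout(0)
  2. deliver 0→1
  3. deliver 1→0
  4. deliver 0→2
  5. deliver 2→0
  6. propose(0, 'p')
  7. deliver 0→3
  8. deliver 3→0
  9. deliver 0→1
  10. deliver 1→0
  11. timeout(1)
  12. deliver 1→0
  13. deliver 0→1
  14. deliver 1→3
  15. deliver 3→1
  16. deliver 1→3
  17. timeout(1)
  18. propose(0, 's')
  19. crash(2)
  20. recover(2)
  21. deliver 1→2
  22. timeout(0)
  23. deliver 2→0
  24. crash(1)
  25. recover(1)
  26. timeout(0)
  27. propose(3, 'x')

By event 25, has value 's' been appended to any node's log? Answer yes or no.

step 1 timeout(0): 0={cand,t=1,log=-}
step 2 deliver 0→1: 1={foll,t=1,log=-}
step 3 deliver 1→0: —
step 4 deliver 0→2: 2={foll,t=1,log=-}
step 5 deliver 2→0: 0={lead,t=1,log=-}
step 6 propose(0,'p'): 0={lead,t=1,log=p}
step 7 deliver 0→3: 3={foll,t=1,log=-}
step 8 deliver 3→0: —
step 9 deliver 0→1: 1={foll,t=1,log=p}
step 10 deliver 1→0: —
step 11 timeout(1): 1={cand,t=2,log=p}
step 12 deliver 1→0: 0={foll,t=2,log=p}
step 13 deliver 0→1: —
step 14 deliver 1→3: 3={foll,t=2,log=-}
step 15 deliver 3→1: 1={lead,t=2,log=p}
step 16 deliver 1→3: —
step 17 timeout(1): 1={cand,t=3,log=p}
step 18 propose(0,'s'): —
step 19 crash(2): 2={✗foll,t=1,log=-}
step 20 recover(2): 2={foll,t=1,log=-}
step 21 deliver 1→2: 2={foll,t=2,log=-}
step 22 timeout(0): 0={cand,t=3,log=p}
step 23 deliver 2→0: —
step 24 crash(1): 1={✗cand,t=3,log=p}
step 25 recover(1): 1={foll,t=3,log=p}

no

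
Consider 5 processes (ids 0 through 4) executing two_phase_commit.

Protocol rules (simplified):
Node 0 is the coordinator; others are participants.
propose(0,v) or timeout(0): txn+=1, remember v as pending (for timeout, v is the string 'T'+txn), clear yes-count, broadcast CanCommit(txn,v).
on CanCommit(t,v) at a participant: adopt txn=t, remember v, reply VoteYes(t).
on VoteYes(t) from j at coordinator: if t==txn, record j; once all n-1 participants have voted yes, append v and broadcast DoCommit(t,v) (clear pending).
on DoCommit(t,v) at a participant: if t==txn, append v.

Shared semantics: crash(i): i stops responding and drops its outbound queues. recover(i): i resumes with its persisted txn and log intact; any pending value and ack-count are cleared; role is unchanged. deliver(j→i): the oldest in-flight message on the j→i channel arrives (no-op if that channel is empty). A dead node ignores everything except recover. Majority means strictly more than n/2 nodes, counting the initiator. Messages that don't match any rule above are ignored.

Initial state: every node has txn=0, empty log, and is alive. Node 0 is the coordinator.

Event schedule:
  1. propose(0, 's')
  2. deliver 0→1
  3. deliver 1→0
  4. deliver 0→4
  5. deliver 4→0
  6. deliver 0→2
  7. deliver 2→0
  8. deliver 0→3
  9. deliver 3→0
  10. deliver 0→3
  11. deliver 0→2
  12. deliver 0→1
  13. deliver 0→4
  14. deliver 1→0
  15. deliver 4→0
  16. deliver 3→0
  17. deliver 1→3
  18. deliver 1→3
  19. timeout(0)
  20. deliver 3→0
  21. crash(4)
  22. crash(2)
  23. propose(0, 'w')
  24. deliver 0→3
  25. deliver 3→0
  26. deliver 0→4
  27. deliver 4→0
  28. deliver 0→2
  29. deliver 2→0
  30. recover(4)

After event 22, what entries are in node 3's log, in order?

s

e1 propose(0,'s'): 0[coor,t=1,-]
e2 deliver 0→1: 1[part,t=1,-]
e3 deliver 1→0: ·
e4 deliver 0→4: 4[part,t=1,-]
e5 deliver 4→0: ·
e6 deliver 0→2: 2[part,t=1,-]
e7 deliver 2→0: ·
e8 deliver 0→3: 3[part,t=1,-]
e9 deliver 3→0: 0[coor,t=1,s]
e10 deliver 0→3: 3[part,t=1,s]
e11 deliver 0→2: 2[part,t=1,s]
e12 deliver 0→1: 1[part,t=1,s]
e13 deliver 0→4: 4[part,t=1,s]
e14 deliver 1→0: ·
e15 deliver 4→0: ·
e16 deliver 3→0: ·
e17 deliver 1→3: ·
e18 deliver 1→3: ·
e19 timeout(0): 0[coor,t=2,s]
e20 deliver 3→0: ·
e21 crash(4): 4[✗part,t=1,s]
e22 crash(2): 2[✗part,t=1,s]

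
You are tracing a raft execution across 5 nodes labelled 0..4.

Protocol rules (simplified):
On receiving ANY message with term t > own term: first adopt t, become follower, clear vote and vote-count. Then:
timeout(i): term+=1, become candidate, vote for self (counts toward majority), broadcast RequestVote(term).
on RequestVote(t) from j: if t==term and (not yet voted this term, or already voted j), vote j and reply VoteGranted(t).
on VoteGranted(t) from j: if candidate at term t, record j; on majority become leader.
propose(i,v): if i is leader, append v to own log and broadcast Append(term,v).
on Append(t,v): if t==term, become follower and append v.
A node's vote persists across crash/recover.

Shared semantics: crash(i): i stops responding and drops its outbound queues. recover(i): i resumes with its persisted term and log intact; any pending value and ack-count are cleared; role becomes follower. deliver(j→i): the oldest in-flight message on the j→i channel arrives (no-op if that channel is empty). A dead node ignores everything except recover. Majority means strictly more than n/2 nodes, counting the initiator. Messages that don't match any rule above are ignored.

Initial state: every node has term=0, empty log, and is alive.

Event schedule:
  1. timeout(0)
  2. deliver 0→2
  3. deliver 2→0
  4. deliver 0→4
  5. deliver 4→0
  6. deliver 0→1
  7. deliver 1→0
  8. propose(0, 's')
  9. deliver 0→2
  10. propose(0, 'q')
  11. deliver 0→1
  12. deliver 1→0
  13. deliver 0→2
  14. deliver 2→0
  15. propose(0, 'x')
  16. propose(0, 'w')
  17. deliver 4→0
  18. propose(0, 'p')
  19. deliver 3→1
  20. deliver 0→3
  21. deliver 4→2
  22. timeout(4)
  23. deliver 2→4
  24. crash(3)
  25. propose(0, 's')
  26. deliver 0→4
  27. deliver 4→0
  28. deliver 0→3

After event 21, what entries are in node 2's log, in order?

s,q

step 1 timeout(0): 0={cand,t=1,log=-}
step 2 deliver 0→2: 2={foll,t=1,log=-}
step 3 deliver 2→0: —
step 4 deliver 0→4: 4={foll,t=1,log=-}
step 5 deliver 4→0: 0={lead,t=1,log=-}
step 6 deliver 0→1: 1={foll,t=1,log=-}
step 7 deliver 1→0: —
step 8 propose(0,'s'): 0={lead,t=1,log=s}
step 9 deliver 0→2: 2={foll,t=1,log=s}
step 10 propose(0,'q'): 0={lead,t=1,log=s,q}
step 11 deliver 0→1: 1={foll,t=1,log=s}
step 12 deliver 1→0: —
step 13 deliver 0→2: 2={foll,t=1,log=s,q}
step 14 deliver 2→0: —
step 15 propose(0,'x'): 0={lead,t=1,log=s,q,x}
step 16 propose(0,'w'): 0={lead,t=1,log=s,q,x,w}
step 17 deliver 4→0: —
step 18 propose(0,'p'): 0={lead,t=1,log=s,q,x,w,p}
step 19 deliver 3→1: —
step 20 deliver 0→3: 3={foll,t=1,log=-}
step 21 deliver 4→2: —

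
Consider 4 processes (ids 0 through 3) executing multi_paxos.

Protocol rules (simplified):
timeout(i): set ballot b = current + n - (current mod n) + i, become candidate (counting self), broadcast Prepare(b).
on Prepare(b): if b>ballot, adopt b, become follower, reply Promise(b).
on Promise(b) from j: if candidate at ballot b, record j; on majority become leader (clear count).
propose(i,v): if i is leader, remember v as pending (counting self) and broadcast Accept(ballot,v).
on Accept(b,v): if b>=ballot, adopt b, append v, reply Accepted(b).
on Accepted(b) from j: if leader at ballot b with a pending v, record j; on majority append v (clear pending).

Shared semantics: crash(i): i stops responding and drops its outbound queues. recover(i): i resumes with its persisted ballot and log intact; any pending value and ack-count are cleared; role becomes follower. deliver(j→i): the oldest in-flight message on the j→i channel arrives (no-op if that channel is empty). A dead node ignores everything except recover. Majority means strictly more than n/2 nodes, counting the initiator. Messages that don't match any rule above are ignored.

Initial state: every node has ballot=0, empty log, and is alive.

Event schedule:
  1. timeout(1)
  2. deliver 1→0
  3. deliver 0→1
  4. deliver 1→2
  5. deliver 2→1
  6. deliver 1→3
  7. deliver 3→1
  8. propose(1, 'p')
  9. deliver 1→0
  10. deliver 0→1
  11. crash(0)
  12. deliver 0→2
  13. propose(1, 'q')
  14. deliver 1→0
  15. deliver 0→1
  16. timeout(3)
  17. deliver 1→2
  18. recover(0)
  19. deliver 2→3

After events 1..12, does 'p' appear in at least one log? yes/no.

yes

[1] timeout(1) → N1(cand b5 [-])
[2] deliver 1→0 → N0(foll b5 [-])
[3] deliver 0→1 → ∅
[4] deliver 1→2 → N2(foll b5 [-])
[5] deliver 2→1 → N1(lead b5 [-])
[6] deliver 1→3 → N3(foll b5 [-])
[7] deliver 3→1 → ∅
[8] propose(1,'p') → ∅
[9] deliver 1→0 → N0(foll b5 [p])
[10] deliver 0→1 → ∅
[11] crash(0) → N0(✗foll b5 [p])
[12] deliver 0→2 → ∅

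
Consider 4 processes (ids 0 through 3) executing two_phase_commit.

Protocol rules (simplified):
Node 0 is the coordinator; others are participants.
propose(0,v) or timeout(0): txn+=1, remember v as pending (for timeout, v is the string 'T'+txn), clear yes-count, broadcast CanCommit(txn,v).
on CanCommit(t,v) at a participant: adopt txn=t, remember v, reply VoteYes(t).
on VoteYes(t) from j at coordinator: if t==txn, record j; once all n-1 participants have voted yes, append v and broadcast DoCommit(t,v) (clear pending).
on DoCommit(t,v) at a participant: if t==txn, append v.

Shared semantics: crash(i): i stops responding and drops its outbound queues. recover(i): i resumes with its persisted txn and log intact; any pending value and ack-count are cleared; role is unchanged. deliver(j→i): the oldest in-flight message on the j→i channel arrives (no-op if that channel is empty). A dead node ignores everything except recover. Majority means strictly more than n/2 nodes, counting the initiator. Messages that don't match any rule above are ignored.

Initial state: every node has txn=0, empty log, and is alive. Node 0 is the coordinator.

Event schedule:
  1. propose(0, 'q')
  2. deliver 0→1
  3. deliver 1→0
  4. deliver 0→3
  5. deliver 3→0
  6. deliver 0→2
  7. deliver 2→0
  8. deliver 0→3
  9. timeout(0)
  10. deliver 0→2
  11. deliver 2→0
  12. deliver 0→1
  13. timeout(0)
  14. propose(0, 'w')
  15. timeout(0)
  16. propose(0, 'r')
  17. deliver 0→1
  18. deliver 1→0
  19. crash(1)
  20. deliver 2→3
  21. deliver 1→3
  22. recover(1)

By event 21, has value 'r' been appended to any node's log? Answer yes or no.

no

after 1 — propose(0,'q'): n0:coor/t1/[-]
after 2 — deliver 0→1: n1:part/t1/[-]
after 3 — deliver 1→0: ·
after 4 — deliver 0→3: n3:part/t1/[-]
after 5 — deliver 3→0: ·
after 6 — deliver 0→2: n2:part/t1/[-]
after 7 — deliver 2→0: n0:coor/t1/[q]
after 8 — deliver 0→3: n3:part/t1/[q]
after 9 — timeout(0): n0:coor/t2/[q]
after 10 — deliver 0→2: n2:part/t1/[q]
after 11 — deliver 2→0: ·
after 12 — deliver 0→1: n1:part/t1/[q]
after 13 — timeout(0): n0:coor/t3/[q]
after 14 — propose(0,'w'): n0:coor/t4/[q]
after 15 — timeout(0): n0:coor/t5/[q]
after 16 — propose(0,'r'): n0:coor/t6/[q]
after 17 — deliver 0→1: n1:part/t2/[q]
after 18 — deliver 1→0: ·
after 19 — crash(1): n1:✗part/t2/[q]
after 20 — deliver 2→3: ·
after 21 — deliver 1→3: ·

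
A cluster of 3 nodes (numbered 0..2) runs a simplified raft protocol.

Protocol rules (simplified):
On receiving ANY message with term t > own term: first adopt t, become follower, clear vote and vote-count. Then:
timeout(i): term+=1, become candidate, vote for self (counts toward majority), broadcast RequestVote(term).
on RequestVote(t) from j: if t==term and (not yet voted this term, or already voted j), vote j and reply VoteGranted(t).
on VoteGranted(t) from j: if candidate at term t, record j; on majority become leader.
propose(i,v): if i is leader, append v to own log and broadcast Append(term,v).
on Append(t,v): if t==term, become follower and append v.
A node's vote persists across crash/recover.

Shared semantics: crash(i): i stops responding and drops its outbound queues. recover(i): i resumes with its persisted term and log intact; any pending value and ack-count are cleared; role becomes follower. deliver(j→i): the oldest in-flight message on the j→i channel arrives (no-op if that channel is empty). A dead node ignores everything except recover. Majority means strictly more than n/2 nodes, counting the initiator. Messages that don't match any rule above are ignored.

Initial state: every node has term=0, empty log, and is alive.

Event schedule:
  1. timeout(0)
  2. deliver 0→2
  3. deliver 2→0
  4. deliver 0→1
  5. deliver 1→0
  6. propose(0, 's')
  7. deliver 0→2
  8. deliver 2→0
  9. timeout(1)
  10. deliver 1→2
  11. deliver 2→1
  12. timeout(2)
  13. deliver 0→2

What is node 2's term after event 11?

after 1 — timeout(0): n0:cand/t1/[-]
after 2 — deliver 0→2: n2:foll/t1/[-]
after 3 — deliver 2→0: n0:lead/t1/[-]
after 4 — deliver 0→1: n1:foll/t1/[-]
after 5 — deliver 1→0: ·
after 6 — propose(0,'s'): n0:lead/t1/[s]
after 7 — deliver 0→2: n2:foll/t1/[s]
after 8 — deliver 2→0: ·
after 9 — timeout(1): n1:cand/t2/[-]
after 10 — deliver 1→2: n2:foll/t2/[s]
after 11 — deliver 2→1: n1:lead/t2/[-]

2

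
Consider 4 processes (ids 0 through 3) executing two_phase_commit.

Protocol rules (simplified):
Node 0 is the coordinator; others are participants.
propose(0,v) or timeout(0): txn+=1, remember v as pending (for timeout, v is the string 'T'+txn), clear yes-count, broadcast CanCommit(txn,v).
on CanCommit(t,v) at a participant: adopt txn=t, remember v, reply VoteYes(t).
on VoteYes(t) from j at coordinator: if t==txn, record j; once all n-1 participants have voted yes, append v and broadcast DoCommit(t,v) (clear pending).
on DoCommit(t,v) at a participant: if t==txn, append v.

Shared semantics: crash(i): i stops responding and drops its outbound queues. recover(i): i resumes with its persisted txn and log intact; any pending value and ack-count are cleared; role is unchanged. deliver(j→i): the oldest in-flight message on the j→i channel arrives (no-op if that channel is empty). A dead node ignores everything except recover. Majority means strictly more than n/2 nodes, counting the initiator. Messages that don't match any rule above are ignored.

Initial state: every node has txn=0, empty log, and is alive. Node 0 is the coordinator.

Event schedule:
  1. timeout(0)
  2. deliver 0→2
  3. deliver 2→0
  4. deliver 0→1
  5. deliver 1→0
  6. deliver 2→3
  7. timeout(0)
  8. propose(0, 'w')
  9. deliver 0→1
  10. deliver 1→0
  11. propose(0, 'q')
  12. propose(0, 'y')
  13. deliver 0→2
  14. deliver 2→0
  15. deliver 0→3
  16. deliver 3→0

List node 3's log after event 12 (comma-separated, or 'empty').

empty

1. timeout(0):  <0:coor t1 ->
2. deliver 0→2:  <2:part t1 ->
3. deliver 2→0:  nop
4. deliver 0→1:  <1:part t1 ->
5. deliver 1→0:  nop
6. deliver 2→3:  nop
7. timeout(0):  <0:coor t2 ->
8. propose(0,'w'):  <0:coor t3 ->
9. deliver 0→1:  <1:part t2 ->
10. deliver 1→0:  nop
11. propose(0,'q'):  <0:coor t4 ->
12. propose(0,'y'):  <0:coor t5 ->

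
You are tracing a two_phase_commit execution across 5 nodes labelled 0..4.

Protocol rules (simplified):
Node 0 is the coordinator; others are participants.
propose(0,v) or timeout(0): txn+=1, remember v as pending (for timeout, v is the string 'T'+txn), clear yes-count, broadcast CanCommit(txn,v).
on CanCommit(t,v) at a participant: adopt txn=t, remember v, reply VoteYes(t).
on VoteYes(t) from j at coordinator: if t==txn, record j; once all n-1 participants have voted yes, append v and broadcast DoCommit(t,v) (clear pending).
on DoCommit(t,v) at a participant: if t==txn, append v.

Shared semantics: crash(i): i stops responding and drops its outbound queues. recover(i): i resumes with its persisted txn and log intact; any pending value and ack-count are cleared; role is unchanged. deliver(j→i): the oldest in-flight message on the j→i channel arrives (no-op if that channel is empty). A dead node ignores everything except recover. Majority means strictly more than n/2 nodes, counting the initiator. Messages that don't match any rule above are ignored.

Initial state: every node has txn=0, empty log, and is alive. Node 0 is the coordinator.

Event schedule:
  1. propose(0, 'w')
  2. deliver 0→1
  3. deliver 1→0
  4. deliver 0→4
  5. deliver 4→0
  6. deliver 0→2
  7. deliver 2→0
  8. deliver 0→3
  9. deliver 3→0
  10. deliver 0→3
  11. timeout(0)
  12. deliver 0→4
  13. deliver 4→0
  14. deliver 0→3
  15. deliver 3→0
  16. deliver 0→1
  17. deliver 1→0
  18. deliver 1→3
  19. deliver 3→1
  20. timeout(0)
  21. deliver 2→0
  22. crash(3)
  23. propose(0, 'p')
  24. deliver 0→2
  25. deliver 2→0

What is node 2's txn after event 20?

1

after 1 — propose(0,'w'): n0:coor/t1/[-]
after 2 — deliver 0→1: n1:part/t1/[-]
after 3 — deliver 1→0: ·
after 4 — deliver 0→4: n4:part/t1/[-]
after 5 — deliver 4→0: ·
after 6 — deliver 0→2: n2:part/t1/[-]
after 7 — deliver 2→0: ·
after 8 — deliver 0→3: n3:part/t1/[-]
after 9 — deliver 3→0: n0:coor/t1/[w]
after 10 — deliver 0→3: n3:part/t1/[w]
after 11 — timeout(0): n0:coor/t2/[w]
after 12 — deliver 0→4: n4:part/t1/[w]
after 13 — deliver 4→0: ·
after 14 — deliver 0→3: n3:part/t2/[w]
after 15 — deliver 3→0: ·
after 16 — deliver 0→1: n1:part/t1/[w]
after 17 — deliver 1→0: ·
after 18 — deliver 1→3: ·
after 19 — deliver 3→1: ·
after 20 — timeout(0): n0:coor/t3/[w]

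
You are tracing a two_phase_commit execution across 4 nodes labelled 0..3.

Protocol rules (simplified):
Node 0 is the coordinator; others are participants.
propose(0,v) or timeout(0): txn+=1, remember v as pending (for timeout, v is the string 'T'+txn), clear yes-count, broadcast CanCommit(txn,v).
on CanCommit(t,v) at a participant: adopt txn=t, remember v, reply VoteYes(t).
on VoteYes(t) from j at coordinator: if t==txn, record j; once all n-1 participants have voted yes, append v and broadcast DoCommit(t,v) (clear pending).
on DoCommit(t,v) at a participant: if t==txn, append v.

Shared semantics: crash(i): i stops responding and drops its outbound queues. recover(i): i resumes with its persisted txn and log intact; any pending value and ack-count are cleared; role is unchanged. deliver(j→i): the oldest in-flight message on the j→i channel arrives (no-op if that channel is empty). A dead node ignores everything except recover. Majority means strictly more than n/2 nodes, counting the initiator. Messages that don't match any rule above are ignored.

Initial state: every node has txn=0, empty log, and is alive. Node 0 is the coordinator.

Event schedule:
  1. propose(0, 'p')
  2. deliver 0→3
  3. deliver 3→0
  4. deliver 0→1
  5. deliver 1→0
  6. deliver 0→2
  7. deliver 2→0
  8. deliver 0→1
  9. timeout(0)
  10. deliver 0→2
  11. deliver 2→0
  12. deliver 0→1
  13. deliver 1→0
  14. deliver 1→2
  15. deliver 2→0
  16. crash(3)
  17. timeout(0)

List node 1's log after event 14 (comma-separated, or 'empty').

p

step 1 propose(0,'p'): 0={coor,t=1,log=-}
step 2 deliver 0→3: 3={part,t=1,log=-}
step 3 deliver 3→0: —
step 4 deliver 0→1: 1={part,t=1,log=-}
step 5 deliver 1→0: —
step 6 deliver 0→2: 2={part,t=1,log=-}
step 7 deliver 2→0: 0={coor,t=1,log=p}
step 8 deliver 0→1: 1={part,t=1,log=p}
step 9 timeout(0): 0={coor,t=2,log=p}
step 10 deliver 0→2: 2={part,t=1,log=p}
step 11 deliver 2→0: —
step 12 deliver 0→1: 1={part,t=2,log=p}
step 13 deliver 1→0: —
step 14 deliver 1→2: —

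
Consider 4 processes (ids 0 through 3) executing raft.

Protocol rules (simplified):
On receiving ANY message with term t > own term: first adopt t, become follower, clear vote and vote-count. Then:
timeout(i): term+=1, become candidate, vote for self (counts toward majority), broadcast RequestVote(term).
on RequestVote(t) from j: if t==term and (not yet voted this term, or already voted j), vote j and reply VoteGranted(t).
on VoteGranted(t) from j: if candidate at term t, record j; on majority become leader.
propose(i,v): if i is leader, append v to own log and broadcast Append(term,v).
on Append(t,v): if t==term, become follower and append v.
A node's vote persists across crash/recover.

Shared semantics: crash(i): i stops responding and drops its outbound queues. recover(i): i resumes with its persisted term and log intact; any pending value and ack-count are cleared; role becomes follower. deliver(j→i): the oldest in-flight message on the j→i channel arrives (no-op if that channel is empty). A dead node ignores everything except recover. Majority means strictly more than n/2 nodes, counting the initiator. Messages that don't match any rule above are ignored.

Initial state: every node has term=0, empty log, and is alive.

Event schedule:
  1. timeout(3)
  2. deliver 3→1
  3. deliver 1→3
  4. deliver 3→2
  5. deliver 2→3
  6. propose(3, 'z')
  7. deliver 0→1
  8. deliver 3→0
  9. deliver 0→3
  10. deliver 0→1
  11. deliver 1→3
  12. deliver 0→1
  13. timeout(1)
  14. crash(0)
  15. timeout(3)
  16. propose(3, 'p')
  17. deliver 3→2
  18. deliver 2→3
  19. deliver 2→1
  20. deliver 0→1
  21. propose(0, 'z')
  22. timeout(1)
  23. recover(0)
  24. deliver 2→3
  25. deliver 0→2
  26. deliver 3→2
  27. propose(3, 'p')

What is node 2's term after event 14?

step 1 timeout(3): 3={cand,t=1,log=-}
step 2 deliver 3→1: 1={foll,t=1,log=-}
step 3 deliver 1→3: —
step 4 deliver 3→2: 2={foll,t=1,log=-}
step 5 deliver 2→3: 3={lead,t=1,log=-}
step 6 propose(3,'z'): 3={lead,t=1,log=z}
step 7 deliver 0→1: —
step 8 deliver 3→0: 0={foll,t=1,log=-}
step 9 deliver 0→3: —
step 10 deliver 0→1: —
step 11 deliver 1→3: —
step 12 deliver 0→1: —
step 13 timeout(1): 1={cand,t=2,log=-}
step 14 crash(0): 0={✗foll,t=1,log=-}

1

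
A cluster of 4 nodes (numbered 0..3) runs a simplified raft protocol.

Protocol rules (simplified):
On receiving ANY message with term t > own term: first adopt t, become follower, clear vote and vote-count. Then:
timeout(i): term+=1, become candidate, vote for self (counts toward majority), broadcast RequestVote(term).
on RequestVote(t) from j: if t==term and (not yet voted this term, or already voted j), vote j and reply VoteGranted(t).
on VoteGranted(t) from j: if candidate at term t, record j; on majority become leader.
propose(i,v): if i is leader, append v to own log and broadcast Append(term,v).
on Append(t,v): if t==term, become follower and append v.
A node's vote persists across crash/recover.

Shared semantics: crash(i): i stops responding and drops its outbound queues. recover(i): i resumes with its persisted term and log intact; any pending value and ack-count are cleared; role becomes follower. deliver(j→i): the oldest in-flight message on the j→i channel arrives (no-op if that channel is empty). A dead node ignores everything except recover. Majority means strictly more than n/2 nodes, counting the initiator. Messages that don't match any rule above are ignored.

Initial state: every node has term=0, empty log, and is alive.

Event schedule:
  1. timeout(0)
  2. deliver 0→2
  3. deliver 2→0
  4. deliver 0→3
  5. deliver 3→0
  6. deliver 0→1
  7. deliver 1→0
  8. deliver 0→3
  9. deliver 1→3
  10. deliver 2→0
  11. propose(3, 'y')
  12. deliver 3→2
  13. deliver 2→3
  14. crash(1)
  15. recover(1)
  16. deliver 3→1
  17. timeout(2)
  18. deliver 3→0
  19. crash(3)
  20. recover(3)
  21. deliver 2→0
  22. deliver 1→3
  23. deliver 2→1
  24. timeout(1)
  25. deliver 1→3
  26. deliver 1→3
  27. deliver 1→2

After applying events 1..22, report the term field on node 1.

after 1 — timeout(0): n0:cand/t1/[-]
after 2 — deliver 0→2: n2:foll/t1/[-]
after 3 — deliver 2→0: ·
after 4 — deliver 0→3: n3:foll/t1/[-]
after 5 — deliver 3→0: n0:lead/t1/[-]
after 6 — deliver 0→1: n1:foll/t1/[-]
after 7 — deliver 1→0: ·
after 8 — deliver 0→3: ·
after 9 — deliver 1→3: ·
after 10 — deliver 2→0: ·
after 11 — propose(3,'y'): ·
after 12 — deliver 3→2: ·
after 13 — deliver 2→3: ·
after 14 — crash(1): n1:✗foll/t1/[-]
after 15 — recover(1): n1:foll/t1/[-]
after 16 — deliver 3→1: ·
after 17 — timeout(2): n2:cand/t2/[-]
after 18 — deliver 3→0: ·
after 19 — crash(3): n3:✗foll/t1/[-]
after 20 — recover(3): n3:foll/t1/[-]
after 21 — deliver 2→0: n0:foll/t2/[-]
after 22 — deliver 1→3: ·

1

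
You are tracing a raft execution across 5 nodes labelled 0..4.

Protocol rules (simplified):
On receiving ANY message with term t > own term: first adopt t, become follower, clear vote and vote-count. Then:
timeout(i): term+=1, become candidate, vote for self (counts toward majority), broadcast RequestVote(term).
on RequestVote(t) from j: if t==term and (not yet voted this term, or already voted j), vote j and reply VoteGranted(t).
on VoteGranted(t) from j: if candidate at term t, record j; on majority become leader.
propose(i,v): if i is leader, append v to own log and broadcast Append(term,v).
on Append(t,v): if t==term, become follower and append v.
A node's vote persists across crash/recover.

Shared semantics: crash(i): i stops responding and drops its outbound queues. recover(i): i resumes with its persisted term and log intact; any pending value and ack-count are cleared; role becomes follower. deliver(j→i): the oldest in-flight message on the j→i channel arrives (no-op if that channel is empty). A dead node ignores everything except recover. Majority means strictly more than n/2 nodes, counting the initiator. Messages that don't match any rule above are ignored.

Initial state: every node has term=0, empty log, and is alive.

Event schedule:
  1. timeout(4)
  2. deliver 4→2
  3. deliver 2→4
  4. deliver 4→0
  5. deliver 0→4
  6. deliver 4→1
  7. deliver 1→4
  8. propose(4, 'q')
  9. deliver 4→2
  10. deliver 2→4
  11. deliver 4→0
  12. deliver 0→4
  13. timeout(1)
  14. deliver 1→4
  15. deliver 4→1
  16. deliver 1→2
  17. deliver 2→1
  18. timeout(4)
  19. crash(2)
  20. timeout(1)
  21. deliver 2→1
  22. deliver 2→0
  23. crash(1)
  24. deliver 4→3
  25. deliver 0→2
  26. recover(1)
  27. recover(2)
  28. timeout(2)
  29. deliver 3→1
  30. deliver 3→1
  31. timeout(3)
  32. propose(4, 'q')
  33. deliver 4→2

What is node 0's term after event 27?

e1 timeout(4): 4[cand,t=1,-]
e2 deliver 4→2: 2[foll,t=1,-]
e3 deliver 2→4: ·
e4 deliver 4→0: 0[foll,t=1,-]
e5 deliver 0→4: 4[lead,t=1,-]
e6 deliver 4→1: 1[foll,t=1,-]
e7 deliver 1→4: ·
e8 propose(4,'q'): 4[lead,t=1,q]
e9 deliver 4→2: 2[foll,t=1,q]
e10 deliver 2→4: ·
e11 deliver 4→0: 0[foll,t=1,q]
e12 deliver 0→4: ·
e13 timeout(1): 1[cand,t=2,-]
e14 deliver 1→4: 4[foll,t=2,q]
e15 deliver 4→1: ·
e16 deliver 1→2: 2[foll,t=2,q]
e17 deliver 2→1: ·
e18 timeout(4): 4[cand,t=3,q]
e19 crash(2): 2[✗foll,t=2,q]
e20 timeout(1): 1[cand,t=3,-]
e21 deliver 2→1: ·
e22 deliver 2→0: ·
e23 crash(1): 1[✗cand,t=3,-]
e24 deliver 4→3: 3[foll,t=1,-]
e25 deliver 0→2: ·
e26 recover(1): 1[foll,t=3,-]
e27 recover(2): 2[foll,t=2,q]

1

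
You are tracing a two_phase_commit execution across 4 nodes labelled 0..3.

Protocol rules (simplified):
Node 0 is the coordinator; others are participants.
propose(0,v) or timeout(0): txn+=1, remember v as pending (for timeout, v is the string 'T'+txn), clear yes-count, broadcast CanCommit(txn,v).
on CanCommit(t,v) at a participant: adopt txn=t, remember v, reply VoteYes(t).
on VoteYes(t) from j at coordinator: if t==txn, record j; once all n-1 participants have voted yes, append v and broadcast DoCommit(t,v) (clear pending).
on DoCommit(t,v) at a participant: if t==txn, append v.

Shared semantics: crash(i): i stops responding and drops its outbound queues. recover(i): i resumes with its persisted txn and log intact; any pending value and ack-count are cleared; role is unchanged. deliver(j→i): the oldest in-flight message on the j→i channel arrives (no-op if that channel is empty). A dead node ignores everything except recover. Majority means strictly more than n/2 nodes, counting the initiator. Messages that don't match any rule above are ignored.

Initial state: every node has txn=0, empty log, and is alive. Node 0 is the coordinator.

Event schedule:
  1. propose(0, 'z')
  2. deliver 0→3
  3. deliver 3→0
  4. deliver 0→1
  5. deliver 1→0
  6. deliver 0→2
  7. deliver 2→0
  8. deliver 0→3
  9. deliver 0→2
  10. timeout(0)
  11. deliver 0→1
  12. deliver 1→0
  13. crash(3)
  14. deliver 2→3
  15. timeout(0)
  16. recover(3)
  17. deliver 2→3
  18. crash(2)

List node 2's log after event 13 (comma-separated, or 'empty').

step 1 propose(0,'z'): 0={coor,t=1,log=-}
step 2 deliver 0→3: 3={part,t=1,log=-}
step 3 deliver 3→0: —
step 4 deliver 0→1: 1={part,t=1,log=-}
step 5 deliver 1→0: —
step 6 deliver 0→2: 2={part,t=1,log=-}
step 7 deliver 2→0: 0={coor,t=1,log=z}
step 8 deliver 0→3: 3={part,t=1,log=z}
step 9 deliver 0→2: 2={part,t=1,log=z}
step 10 timeout(0): 0={coor,t=2,log=z}
step 11 deliver 0→1: 1={part,t=1,log=z}
step 12 deliver 1→0: —
step 13 crash(3): 3={✗part,t=1,log=z}

z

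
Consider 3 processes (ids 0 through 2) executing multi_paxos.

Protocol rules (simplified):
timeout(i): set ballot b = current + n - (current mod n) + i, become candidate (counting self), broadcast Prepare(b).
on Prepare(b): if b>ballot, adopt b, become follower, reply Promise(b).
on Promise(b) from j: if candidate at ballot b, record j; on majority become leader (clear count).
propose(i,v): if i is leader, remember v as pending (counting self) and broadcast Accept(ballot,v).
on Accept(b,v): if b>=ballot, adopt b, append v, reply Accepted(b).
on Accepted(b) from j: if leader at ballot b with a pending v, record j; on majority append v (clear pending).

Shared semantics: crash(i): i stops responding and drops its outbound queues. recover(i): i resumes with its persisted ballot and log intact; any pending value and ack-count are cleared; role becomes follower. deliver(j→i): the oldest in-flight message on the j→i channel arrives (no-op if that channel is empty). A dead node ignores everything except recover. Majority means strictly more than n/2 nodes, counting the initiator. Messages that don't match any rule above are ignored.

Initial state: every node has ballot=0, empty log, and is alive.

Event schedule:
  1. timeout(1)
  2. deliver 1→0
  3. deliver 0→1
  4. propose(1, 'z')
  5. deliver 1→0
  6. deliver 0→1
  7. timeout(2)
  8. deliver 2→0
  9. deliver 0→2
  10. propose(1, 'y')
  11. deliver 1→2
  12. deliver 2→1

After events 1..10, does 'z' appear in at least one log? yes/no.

[1] timeout(1) → N1(cand b4 [-])
[2] deliver 1→0 → N0(foll b4 [-])
[3] deliver 0→1 → N1(lead b4 [-])
[4] propose(1,'z') → ∅
[5] deliver 1→0 → N0(foll b4 [z])
[6] deliver 0→1 → N1(lead b4 [z])
[7] timeout(2) → N2(cand b5 [-])
[8] deliver 2→0 → N0(foll b5 [z])
[9] deliver 0→2 → N2(lead b5 [-])
[10] propose(1,'y') → ∅

yes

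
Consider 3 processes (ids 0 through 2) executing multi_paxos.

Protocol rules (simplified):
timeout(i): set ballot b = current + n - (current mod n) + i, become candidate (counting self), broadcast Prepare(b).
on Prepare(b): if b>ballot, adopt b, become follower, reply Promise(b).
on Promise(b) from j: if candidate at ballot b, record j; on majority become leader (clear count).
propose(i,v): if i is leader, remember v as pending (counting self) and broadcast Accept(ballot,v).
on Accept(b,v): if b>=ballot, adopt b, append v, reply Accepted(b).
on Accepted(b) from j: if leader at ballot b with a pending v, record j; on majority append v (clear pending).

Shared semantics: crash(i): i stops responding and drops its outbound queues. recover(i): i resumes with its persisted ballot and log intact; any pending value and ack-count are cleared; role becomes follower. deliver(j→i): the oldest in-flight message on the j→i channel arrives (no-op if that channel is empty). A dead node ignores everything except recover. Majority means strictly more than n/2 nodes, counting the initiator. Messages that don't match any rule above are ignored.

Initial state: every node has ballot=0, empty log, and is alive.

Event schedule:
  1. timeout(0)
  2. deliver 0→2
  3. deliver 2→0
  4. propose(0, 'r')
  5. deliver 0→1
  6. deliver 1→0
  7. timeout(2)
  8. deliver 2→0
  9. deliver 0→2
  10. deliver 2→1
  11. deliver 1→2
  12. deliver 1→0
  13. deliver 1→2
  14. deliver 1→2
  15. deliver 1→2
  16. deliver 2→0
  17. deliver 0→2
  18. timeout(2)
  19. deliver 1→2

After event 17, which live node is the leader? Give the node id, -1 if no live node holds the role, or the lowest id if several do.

e1 timeout(0): 0[cand,b=3,-]
e2 deliver 0→2: 2[foll,b=3,-]
e3 deliver 2→0: 0[lead,b=3,-]
e4 propose(0,'r'): ·
e5 deliver 0→1: 1[foll,b=3,-]
e6 deliver 1→0: ·
e7 timeout(2): 2[cand,b=8,-]
e8 deliver 2→0: 0[foll,b=8,-]
e9 deliver 0→2: ·
e10 deliver 2→1: 1[foll,b=8,-]
e11 deliver 1→2: 2[lead,b=8,-]
e12 deliver 1→0: ·
e13 deliver 1→2: ·
e14 deliver 1→2: ·
e15 deliver 1→2: ·
e16 deliver 2→0: ·
e17 deliver 0→2: ·

2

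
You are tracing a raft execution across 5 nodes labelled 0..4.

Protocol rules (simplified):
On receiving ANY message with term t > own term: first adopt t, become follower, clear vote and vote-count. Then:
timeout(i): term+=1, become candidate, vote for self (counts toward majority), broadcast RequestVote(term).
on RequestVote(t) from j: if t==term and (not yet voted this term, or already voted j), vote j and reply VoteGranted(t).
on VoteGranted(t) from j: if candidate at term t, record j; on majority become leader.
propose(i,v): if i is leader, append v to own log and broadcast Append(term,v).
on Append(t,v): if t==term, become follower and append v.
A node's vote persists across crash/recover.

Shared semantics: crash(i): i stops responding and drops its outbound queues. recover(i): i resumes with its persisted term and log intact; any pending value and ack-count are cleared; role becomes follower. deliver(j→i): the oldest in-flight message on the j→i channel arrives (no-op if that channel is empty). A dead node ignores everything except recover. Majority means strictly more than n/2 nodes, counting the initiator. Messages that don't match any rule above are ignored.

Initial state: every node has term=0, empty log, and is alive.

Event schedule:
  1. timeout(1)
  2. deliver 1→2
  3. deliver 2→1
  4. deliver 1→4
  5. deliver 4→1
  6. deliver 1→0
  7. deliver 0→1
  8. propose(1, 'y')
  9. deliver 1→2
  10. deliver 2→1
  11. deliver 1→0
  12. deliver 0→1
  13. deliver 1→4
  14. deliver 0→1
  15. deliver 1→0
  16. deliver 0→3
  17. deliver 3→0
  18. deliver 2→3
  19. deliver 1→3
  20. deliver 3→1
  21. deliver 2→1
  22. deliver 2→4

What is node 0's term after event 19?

1

[1] timeout(1) → N1(cand t1 [-])
[2] deliver 1→2 → N2(foll t1 [-])
[3] deliver 2→1 → ∅
[4] deliver 1→4 → N4(foll t1 [-])
[5] deliver 4→1 → N1(lead t1 [-])
[6] deliver 1→0 → N0(foll t1 [-])
[7] deliver 0→1 → ∅
[8] propose(1,'y') → N1(lead t1 [y])
[9] deliver 1→2 → N2(foll t1 [y])
[10] deliver 2→1 → ∅
[11] deliver 1→0 → N0(foll t1 [y])
[12] deliver 0→1 → ∅
[13] deliver 1→4 → N4(foll t1 [y])
[14] deliver 0→1 → ∅
[15] deliver 1→0 → ∅
[16] deliver 0→3 → ∅
[17] deliver 3→0 → ∅
[18] deliver 2→3 → ∅
[19] deliver 1→3 → N3(foll t1 [-])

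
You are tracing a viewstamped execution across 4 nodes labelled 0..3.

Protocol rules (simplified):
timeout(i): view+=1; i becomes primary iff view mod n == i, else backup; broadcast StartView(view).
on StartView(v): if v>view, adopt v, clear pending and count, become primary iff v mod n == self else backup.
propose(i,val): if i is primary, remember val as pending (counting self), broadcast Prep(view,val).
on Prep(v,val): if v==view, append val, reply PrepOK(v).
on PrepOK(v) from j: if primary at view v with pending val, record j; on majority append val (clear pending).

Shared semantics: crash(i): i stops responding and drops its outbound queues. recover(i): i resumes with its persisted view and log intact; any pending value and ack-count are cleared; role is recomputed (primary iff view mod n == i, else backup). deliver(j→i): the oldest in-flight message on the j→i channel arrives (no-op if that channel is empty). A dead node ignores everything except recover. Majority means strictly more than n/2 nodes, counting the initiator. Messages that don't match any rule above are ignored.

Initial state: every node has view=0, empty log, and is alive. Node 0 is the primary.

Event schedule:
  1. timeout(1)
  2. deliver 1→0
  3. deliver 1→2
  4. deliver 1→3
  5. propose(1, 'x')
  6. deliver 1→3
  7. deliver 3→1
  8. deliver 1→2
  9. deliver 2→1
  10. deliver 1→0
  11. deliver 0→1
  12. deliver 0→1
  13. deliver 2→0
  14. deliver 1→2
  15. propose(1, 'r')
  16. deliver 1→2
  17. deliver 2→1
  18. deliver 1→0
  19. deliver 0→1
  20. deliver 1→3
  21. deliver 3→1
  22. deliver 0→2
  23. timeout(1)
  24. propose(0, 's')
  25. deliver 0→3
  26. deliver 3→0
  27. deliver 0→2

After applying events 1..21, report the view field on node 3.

1

after 1 — timeout(1): n1:prim/v1/[-]
after 2 — deliver 1→0: n0:back/v1/[-]
after 3 — deliver 1→2: n2:back/v1/[-]
after 4 — deliver 1→3: n3:back/v1/[-]
after 5 — propose(1,'x'): ·
after 6 — deliver 1→3: n3:back/v1/[x]
after 7 — deliver 3→1: ·
after 8 — deliver 1→2: n2:back/v1/[x]
after 9 — deliver 2→1: n1:prim/v1/[x]
after 10 — deliver 1→0: n0:back/v1/[x]
after 11 — deliver 0→1: ·
after 12 — deliver 0→1: ·
after 13 — deliver 2→0: ·
after 14 — deliver 1→2: ·
after 15 — propose(1,'r'): ·
after 16 — deliver 1→2: n2:back/v1/[x,r]
after 17 — deliver 2→1: ·
after 18 — deliver 1→0: n0:back/v1/[x,r]
after 19 — deliver 0→1: n1:prim/v1/[x,r]
after 20 — deliver 1→3: n3:back/v1/[x,r]
after 21 — deliver 3→1: ·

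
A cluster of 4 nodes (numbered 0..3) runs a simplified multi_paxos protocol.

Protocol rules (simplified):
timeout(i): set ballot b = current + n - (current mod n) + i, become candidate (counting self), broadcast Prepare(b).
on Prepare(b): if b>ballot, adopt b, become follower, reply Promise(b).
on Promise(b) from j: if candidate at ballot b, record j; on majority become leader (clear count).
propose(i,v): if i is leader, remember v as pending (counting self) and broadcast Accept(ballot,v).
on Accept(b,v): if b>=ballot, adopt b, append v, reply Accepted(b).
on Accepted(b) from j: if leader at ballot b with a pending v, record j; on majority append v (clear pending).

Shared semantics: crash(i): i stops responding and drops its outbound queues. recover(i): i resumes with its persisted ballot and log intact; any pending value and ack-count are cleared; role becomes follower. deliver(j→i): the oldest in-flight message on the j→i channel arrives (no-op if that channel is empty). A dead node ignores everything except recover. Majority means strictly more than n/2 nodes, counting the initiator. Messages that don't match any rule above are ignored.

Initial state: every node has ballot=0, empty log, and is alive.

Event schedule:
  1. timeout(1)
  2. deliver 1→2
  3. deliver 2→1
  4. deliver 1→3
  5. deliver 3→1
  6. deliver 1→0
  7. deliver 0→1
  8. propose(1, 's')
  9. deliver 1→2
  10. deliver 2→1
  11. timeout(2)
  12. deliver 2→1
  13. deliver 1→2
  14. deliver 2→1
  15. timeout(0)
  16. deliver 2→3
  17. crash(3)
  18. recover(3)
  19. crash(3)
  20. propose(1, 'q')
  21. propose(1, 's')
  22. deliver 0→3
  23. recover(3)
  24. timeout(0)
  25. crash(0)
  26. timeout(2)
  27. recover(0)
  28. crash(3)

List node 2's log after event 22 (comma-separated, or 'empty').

after 1 — timeout(1): n1:cand/b5/[-]
after 2 — deliver 1→2: n2:foll/b5/[-]
after 3 — deliver 2→1: ·
after 4 — deliver 1→3: n3:foll/b5/[-]
after 5 — deliver 3→1: n1:lead/b5/[-]
after 6 — deliver 1→0: n0:foll/b5/[-]
after 7 — deliver 0→1: ·
after 8 — propose(1,'s'): ·
after 9 — deliver 1→2: n2:foll/b5/[s]
after 10 — deliver 2→1: ·
after 11 — timeout(2): n2:cand/b10/[s]
after 12 — deliver 2→1: n1:foll/b10/[-]
after 13 — deliver 1→2: ·
after 14 — deliver 2→1: ·
after 15 — timeout(0): n0:cand/b8/[-]
after 16 — deliver 2→3: n3:foll/b10/[-]
after 17 — crash(3): n3:✗foll/b10/[-]
after 18 — recover(3): n3:foll/b10/[-]
after 19 — crash(3): n3:✗foll/b10/[-]
after 20 — propose(1,'q'): ·
after 21 — propose(1,'s'): ·
after 22 — deliver 0→3: ·

s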